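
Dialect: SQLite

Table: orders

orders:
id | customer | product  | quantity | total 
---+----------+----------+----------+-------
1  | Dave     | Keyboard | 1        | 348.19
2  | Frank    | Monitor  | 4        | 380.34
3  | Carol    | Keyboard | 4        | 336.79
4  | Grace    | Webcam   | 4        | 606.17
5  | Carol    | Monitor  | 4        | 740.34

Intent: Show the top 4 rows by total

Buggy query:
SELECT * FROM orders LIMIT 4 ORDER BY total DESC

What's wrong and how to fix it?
Bug: LIMIT must come after ORDER BY

Fix: Swap the clauses: ORDER BY first, then LIMIT

Corrected query:
SELECT * FROM orders ORDER BY total DESC LIMIT 4

Result:
id | customer | product  | quantity | total 
---+----------+----------+----------+-------
5  | Carol    | Monitor  | 4        | 740.34
4  | Grace    | Webcam   | 4        | 606.17
2  | Frank    | Monitor  | 4        | 380.34
1  | Dave     | Keyboard | 1        | 348.19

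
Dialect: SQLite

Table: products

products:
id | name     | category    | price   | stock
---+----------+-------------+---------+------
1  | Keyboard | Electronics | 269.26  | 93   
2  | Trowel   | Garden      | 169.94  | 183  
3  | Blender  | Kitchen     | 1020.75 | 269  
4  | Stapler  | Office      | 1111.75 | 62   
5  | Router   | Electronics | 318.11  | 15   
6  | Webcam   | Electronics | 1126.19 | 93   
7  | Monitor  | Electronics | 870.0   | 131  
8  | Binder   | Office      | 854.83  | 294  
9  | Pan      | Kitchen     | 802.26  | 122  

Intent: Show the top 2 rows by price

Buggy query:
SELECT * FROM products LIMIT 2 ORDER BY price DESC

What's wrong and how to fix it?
Bug: LIMIT must come after ORDER BY

Fix: Sort with ORDER BY, then apply LIMIT

Corrected query:
SELECT * FROM products ORDER BY price DESC LIMIT 2

Result:
id | name    | category    | price   | stock
---+---------+-------------+---------+------
6  | Webcam  | Electronics | 1126.19 | 93   
4  | Stapler | Office      | 1111.75 | 62   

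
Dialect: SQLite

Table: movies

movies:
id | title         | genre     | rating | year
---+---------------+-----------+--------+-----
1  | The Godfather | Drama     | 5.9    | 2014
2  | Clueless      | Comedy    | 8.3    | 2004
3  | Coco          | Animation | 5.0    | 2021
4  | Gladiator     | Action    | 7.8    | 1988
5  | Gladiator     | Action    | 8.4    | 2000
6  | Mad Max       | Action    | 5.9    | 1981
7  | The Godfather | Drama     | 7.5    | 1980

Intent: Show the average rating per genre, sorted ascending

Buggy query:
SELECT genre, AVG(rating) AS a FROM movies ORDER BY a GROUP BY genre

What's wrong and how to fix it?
Bug: ORDER BY appears before GROUP BY; SQL clause order requires GROUP BY first

Fix: Move ORDER BY to the end, after GROUP BY

Corrected query:
SELECT genre, AVG(rating) AS a FROM movies GROUP BY genre ORDER BY a

Result:
genre     | a       
----------+---------
Animation | 5       
Drama     | 6.7     
Action    | 7.366667
Comedy    | 8.3     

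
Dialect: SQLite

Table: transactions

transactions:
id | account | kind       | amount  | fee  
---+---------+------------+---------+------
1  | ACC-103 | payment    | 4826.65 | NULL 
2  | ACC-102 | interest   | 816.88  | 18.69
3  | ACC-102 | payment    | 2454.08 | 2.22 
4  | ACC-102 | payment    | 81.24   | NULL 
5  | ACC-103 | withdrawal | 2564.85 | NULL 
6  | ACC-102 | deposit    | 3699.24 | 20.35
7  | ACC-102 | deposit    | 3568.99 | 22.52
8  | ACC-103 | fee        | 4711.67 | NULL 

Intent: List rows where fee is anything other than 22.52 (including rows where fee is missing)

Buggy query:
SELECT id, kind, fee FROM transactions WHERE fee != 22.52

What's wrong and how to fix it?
Bug: Inequality against NULL is unknown, not true; rows with NULL are dropped

Fix: Handle NULL separately with IS NULL alongside the inequality

Corrected query:
SELECT id, kind, fee FROM transactions WHERE fee != 22.52 OR fee IS NULL

Result:
id | kind       | fee  
---+------------+------
1  | payment    | NULL 
2  | interest   | 18.69
3  | payment    | 2.22 
4  | payment    | NULL 
5  | withdrawal | NULL 
6  | deposit    | 20.35
8  | fee        | NULL 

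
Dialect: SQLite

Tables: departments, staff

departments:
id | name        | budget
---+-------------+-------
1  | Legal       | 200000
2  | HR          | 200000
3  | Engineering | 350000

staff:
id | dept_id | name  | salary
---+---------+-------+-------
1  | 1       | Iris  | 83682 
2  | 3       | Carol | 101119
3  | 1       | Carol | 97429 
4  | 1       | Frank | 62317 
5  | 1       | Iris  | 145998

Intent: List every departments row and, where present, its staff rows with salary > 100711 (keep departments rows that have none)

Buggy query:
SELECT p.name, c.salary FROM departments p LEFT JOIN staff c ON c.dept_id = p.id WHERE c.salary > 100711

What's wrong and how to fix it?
Bug: A WHERE condition on the right-hand table after LEFT JOIN drops unmatched parents

Fix: Put 'c.salary > 100711' in the JOIN's ON clause instead of WHERE

Corrected query:
SELECT p.name, c.salary FROM departments p LEFT JOIN staff c ON c.dept_id = p.id AND c.salary > 100711

Result:
name        | salary
------------+-------
Legal       | 145998
HR          | NULL  
Engineering | 101119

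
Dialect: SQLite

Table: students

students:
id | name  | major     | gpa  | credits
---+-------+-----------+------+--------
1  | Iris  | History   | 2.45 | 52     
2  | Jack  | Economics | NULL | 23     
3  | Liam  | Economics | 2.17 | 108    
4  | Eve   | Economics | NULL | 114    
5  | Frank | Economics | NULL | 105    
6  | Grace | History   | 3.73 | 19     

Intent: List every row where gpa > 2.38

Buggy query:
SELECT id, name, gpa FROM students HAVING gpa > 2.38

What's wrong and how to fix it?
Bug: HAVING filters the output of aggregation, but this query has no GROUP BY and no aggregate functions, so SQLite rejects it (HAVING clause on a non-aggregate query); the condition here is per row

Fix: Use WHERE for row-level filtering

Corrected query:
SELECT id, name, gpa FROM students WHERE gpa > 2.38

Result:
id | name  | gpa 
---+-------+-----
1  | Iris  | 2.45
6  | Grace | 3.73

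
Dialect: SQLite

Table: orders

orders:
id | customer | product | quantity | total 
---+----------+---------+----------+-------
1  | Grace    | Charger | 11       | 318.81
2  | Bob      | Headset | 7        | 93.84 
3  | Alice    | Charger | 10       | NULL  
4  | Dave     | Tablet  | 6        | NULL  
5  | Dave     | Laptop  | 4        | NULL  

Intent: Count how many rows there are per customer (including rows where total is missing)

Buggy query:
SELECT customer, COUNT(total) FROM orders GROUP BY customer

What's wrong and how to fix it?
Bug: COUNT(column) counts non-NULL values only; rows with NULL total aren't counted

Fix: Use COUNT(*) to count all rows regardless of NULL

Corrected query:
SELECT customer, COUNT(*) FROM orders GROUP BY customer

Result:
customer | COUNT(*)
---------+---------
Alice    | 1       
Bob      | 1       
Dave     | 2       
Grace    | 1       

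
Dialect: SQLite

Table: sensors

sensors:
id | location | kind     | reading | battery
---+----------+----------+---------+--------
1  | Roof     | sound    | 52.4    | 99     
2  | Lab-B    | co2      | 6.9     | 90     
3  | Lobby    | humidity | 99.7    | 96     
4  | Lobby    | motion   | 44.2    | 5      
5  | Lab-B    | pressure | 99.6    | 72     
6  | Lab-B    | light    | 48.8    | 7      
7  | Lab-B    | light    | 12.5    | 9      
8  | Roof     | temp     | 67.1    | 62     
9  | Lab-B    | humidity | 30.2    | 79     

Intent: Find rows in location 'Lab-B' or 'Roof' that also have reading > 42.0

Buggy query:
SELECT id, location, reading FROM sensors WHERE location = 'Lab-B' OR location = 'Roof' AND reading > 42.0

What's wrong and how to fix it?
Bug: Without parentheses, AND is evaluated before OR, so the reading filter only applies to the 'Roof' branch

Fix: Group the OR with parentheses (or use IN), then AND the threshold

Corrected query:
SELECT id, location, reading FROM sensors WHERE (location = 'Lab-B' OR location = 'Roof') AND reading > 42.0

Result:
id | location | reading
---+----------+--------
1  | Roof     | 52.4   
5  | Lab-B    | 99.6   
6  | Lab-B    | 48.8   
8  | Roof     | 67.1   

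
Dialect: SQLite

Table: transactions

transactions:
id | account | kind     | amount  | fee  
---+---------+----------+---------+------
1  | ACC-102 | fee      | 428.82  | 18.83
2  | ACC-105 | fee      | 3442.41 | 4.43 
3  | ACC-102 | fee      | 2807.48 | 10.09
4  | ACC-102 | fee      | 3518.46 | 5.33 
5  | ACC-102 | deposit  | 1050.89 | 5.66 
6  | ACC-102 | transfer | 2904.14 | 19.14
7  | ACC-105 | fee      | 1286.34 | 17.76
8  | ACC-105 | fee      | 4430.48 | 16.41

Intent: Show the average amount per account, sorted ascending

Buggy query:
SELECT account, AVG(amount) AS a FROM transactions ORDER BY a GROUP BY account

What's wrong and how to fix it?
Bug: ORDER BY appears before GROUP BY; SQL clause order requires GROUP BY first

Fix: Move ORDER BY to the end, after GROUP BY

Corrected query:
SELECT account, AVG(amount) AS a FROM transactions GROUP BY account ORDER BY a

Result:
account | a          
--------+------------
ACC-102 | 2141.958   
ACC-105 | 3053.076667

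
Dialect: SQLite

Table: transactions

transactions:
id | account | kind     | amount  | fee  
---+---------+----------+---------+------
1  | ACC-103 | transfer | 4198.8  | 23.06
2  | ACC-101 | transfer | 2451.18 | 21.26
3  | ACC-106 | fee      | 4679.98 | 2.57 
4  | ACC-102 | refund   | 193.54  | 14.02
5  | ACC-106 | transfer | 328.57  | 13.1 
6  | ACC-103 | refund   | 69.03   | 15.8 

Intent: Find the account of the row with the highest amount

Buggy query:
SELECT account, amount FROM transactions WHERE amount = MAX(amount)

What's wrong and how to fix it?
Bug: MAX(amount) is an aggregate and cannot be used directly in WHERE

Fix: Wrap MAX in a scalar subquery so WHERE compares against a single value

Corrected query:
SELECT account, amount FROM transactions WHERE amount = (SELECT MAX(amount) FROM transactions)

Result:
account | amount 
--------+--------
ACC-106 | 4679.98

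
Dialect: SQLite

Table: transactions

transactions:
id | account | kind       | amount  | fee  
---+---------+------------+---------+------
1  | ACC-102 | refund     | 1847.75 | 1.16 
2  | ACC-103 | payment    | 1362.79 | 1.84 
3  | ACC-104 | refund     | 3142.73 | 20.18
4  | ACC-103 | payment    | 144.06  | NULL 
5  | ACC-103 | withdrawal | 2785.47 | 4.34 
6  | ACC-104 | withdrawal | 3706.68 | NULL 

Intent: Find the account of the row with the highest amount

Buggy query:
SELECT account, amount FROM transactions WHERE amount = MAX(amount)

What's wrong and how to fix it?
Bug: MAX(amount) is an aggregate and cannot be used directly in WHERE

Fix: Wrap MAX in a scalar subquery so WHERE compares against a single value

Corrected query:
SELECT account, amount FROM transactions WHERE amount = (SELECT MAX(amount) FROM transactions)

Result:
account | amount 
--------+--------
ACC-104 | 3706.68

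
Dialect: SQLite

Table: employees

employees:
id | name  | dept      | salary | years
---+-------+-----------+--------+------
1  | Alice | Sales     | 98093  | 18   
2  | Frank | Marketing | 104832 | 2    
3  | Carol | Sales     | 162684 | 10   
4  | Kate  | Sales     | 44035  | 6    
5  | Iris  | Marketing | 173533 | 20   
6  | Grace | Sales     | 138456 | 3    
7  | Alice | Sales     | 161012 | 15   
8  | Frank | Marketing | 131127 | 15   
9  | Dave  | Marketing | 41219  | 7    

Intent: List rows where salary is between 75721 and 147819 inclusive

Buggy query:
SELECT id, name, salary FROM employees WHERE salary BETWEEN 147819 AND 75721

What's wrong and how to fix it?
Bug: BETWEEN expects the lower bound first; with 147819 AND 75721 the range is empty

Fix: Write BETWEEN 75721 AND 147819

Corrected query:
SELECT id, name, salary FROM employees WHERE salary BETWEEN 75721 AND 147819

Result:
id | name  | salary
---+-------+-------
1  | Alice | 98093 
2  | Frank | 104832
6  | Grace | 138456
8  | Frank | 131127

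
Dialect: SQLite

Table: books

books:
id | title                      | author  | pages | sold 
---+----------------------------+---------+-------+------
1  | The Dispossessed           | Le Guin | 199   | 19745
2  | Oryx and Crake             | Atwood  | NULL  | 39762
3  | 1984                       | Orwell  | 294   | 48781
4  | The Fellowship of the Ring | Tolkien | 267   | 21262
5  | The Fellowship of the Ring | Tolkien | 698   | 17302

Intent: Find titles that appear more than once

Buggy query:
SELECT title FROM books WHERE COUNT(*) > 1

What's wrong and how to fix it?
Bug: WHERE can't reference COUNT(*); aggregates are computed after WHERE

Fix: Group first, then use HAVING for the count condition

Corrected query:
SELECT title FROM books GROUP BY title HAVING COUNT(*) > 1

Result:
title                     
--------------------------
The Fellowship of the Ring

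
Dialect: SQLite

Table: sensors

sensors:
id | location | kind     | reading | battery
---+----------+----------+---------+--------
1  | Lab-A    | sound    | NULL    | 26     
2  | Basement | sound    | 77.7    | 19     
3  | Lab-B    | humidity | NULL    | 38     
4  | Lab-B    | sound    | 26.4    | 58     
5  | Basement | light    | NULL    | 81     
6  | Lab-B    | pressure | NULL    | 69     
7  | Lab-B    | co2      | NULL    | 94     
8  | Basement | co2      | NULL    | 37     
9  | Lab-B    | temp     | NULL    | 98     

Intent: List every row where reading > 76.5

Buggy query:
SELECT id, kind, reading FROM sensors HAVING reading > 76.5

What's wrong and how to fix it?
Bug: This is a non-aggregate query (no GROUP BY, no aggregates), so in SQLite the HAVING clause is invalid here; a row-level condition belongs in WHERE

Fix: Replace HAVING with WHERE since the condition applies to individual rows

Corrected query:
SELECT id, kind, reading FROM sensors WHERE reading > 76.5

Result:
id | kind  | reading
---+-------+--------
2  | sound | 77.7   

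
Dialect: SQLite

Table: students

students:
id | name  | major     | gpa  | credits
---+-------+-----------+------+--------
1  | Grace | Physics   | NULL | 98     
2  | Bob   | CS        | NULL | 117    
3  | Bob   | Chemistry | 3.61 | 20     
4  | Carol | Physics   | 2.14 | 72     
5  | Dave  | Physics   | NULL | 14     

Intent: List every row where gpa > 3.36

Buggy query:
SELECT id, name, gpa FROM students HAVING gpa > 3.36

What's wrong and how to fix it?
Bug: HAVING filters the output of aggregation, but this query has no GROUP BY and no aggregate functions, so SQLite rejects it (HAVING clause on a non-aggregate query); the condition here is per row

Fix: Use WHERE for row-level filtering

Corrected query:
SELECT id, name, gpa FROM students WHERE gpa > 3.36

Result:
id | name | gpa 
---+------+-----
3  | Bob  | 3.61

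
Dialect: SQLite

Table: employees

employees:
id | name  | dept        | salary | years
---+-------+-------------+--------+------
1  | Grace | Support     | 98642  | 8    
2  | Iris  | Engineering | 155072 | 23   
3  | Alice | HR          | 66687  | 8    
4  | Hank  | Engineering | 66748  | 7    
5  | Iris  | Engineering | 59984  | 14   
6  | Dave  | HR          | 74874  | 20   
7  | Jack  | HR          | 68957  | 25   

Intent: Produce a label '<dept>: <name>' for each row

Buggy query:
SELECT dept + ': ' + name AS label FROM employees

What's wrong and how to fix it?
Bug: '+' is numeric addition; on text columns SQLite converts them to 0 instead of concatenating

Fix: Use the || operator for string concatenation

Corrected query:
SELECT dept || ': ' || name AS label FROM employees

Result:
label            
-----------------
Support: Grace   
Engineering: Iris
HR: Alice        
Engineering: Hank
Engineering: Iris
HR: Dave         
HR: Jack         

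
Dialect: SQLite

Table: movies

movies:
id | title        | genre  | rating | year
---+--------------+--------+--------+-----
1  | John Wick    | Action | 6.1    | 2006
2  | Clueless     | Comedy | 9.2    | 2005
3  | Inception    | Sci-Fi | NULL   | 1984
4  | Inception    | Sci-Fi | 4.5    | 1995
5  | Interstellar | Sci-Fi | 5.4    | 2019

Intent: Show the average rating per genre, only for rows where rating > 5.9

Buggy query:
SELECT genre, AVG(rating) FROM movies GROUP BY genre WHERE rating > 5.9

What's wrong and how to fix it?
Bug: Row-level WHERE must come before GROUP BY in the clause order

Fix: Move the WHERE clause before GROUP BY

Corrected query:
SELECT genre, AVG(rating) FROM movies WHERE rating > 5.9 GROUP BY genre

Result:
genre  | AVG(rating)
-------+------------
Action | 6.1        
Comedy | 9.2        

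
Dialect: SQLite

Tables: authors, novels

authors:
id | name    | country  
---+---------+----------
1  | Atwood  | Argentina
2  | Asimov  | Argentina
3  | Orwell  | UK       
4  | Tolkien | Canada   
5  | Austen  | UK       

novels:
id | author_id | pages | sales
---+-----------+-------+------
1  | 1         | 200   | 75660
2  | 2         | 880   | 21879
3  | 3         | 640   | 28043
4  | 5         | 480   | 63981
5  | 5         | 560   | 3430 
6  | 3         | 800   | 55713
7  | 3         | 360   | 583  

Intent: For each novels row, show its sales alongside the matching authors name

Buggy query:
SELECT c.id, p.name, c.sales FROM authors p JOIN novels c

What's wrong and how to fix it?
Bug: JOIN with no ON clause produces a cartesian product; every novels row pairs with every authors row

Fix: Add ON c.author_id = p.id to the JOIN

Corrected query:
SELECT c.id, p.name, c.sales FROM authors p JOIN novels c ON c.author_id = p.id

Result:
id | name   | sales
---+--------+------
1  | Atwood | 75660
2  | Asimov | 21879
3  | Orwell | 28043
4  | Austen | 63981
5  | Austen | 3430 
6  | Orwell | 55713
7  | Orwell | 583  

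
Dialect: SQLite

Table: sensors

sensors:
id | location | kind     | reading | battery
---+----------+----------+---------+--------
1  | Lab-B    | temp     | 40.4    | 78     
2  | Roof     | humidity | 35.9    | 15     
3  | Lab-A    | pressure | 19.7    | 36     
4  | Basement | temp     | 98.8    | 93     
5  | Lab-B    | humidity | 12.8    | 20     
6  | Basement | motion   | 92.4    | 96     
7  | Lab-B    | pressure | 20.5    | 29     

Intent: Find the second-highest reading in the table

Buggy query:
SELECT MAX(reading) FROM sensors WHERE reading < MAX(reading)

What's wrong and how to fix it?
Bug: MAX(reading) on the right of the comparison is an aggregate-in-WHERE error

Fix: Put the inner MAX in a scalar subquery

Corrected query:
SELECT MAX(reading) FROM sensors WHERE reading < (SELECT MAX(reading) FROM sensors)

Result:
MAX(reading)
------------
92.4        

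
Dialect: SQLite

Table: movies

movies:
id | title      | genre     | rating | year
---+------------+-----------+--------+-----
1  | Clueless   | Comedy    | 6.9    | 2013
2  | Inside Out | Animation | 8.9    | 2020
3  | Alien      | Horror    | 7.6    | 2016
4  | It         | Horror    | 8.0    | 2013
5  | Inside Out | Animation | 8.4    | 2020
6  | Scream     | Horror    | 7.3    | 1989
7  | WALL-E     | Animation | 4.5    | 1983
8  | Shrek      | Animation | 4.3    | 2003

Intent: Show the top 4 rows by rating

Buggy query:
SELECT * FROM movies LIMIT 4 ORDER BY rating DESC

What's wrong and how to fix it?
Bug: LIMIT must come after ORDER BY

Fix: Swap the clauses: ORDER BY first, then LIMIT

Corrected query:
SELECT * FROM movies ORDER BY rating DESC LIMIT 4

Result:
id | title      | genre     | rating | year
---+------------+-----------+--------+-----
2  | Inside Out | Animation | 8.9    | 2020
5  | Inside Out | Animation | 8.4    | 2020
4  | It         | Horror    | 8      | 2013
3  | Alien      | Horror    | 7.6    | 2016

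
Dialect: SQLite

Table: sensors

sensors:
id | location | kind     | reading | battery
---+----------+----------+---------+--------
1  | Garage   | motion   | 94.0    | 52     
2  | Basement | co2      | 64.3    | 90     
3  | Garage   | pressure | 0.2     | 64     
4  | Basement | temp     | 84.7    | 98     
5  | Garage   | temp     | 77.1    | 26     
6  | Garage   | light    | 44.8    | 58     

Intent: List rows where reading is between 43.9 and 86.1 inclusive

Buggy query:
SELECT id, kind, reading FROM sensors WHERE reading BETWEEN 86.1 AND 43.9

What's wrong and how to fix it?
Bug: The bounds are reversed; BETWEEN a AND b requires a <= b to match anything

Fix: Swap the bounds so the smaller value comes first

Corrected query:
SELECT id, kind, reading FROM sensors WHERE reading BETWEEN 43.9 AND 86.1

Result:
id | kind  | reading
---+-------+--------
2  | co2   | 64.3   
4  | temp  | 84.7   
5  | temp  | 77.1   
6  | light | 44.8   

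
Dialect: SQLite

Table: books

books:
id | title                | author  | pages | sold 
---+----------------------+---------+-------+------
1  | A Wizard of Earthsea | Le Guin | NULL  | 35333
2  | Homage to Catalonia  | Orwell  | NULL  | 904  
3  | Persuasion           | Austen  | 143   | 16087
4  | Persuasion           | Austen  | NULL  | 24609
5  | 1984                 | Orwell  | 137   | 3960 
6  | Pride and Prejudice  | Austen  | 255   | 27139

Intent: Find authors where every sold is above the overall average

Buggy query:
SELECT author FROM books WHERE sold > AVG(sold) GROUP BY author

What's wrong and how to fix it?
Bug: AVG() is an aggregate; it can't sit directly in WHERE

Fix: Compute the overall average in a scalar subquery and compare each group's MIN against it in HAVING

Corrected query:
SELECT author FROM books GROUP BY author HAVING MIN(sold) > (SELECT AVG(sold) FROM books)

Result:
author 
-------
Le Guin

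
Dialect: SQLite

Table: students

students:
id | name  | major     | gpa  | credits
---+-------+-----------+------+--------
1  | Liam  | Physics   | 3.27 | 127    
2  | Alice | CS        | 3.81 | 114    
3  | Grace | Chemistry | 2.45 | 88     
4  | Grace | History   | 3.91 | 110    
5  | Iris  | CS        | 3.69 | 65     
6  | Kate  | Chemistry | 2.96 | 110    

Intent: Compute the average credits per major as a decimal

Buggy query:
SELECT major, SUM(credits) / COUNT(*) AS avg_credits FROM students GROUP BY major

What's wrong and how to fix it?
Bug: SUM(credits) and COUNT(*) are both integers; the division truncates the fractional part

Fix: Multiply by 1.0 (or CAST to REAL) to force floating-point division

Corrected query:
SELECT major, SUM(credits) * 1.0 / COUNT(*) AS avg_credits FROM students GROUP BY major

Result:
major     | avg_credits
----------+------------
CS        | 89.5       
Chemistry | 99         
History   | 110        
Physics   | 127        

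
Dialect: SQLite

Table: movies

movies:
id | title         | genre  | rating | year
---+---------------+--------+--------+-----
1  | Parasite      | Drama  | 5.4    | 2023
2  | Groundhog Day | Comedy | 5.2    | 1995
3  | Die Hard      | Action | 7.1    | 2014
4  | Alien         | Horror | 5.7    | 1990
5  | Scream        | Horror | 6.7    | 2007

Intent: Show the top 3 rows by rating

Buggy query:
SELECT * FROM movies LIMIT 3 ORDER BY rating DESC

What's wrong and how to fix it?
Bug: ORDER BY cannot follow LIMIT; LIMIT is the final clause

Fix: Swap the clauses: ORDER BY first, then LIMIT

Corrected query:
SELECT * FROM movies ORDER BY rating DESC LIMIT 3

Result:
id | title    | genre  | rating | year
---+----------+--------+--------+-----
3  | Die Hard | Action | 7.1    | 2014
5  | Scream   | Horror | 6.7    | 2007
4  | Alien    | Horror | 5.7    | 1990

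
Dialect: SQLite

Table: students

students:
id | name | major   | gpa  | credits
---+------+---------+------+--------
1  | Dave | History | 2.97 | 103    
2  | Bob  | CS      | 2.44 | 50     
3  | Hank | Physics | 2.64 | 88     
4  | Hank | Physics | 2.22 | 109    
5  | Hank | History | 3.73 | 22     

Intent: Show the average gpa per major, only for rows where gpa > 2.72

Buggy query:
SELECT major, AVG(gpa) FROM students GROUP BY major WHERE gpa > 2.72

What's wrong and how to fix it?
Bug: Row-level WHERE must come before GROUP BY in the clause order

Fix: Move the WHERE clause before GROUP BY

Corrected query:
SELECT major, AVG(gpa) FROM students WHERE gpa > 2.72 GROUP BY major

Result:
major   | AVG(gpa)
--------+---------
History | 3.35    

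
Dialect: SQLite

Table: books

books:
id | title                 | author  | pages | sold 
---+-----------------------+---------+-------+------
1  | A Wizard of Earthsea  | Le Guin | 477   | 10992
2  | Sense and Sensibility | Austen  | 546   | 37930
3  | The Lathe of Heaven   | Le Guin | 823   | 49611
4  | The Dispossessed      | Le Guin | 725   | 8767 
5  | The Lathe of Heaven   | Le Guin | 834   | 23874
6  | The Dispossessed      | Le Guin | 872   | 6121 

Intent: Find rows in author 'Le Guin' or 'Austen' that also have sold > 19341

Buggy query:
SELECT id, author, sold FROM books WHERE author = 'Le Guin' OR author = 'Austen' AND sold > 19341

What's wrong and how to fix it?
Bug: Without parentheses, AND is evaluated before OR, so the sold filter only applies to the 'Austen' branch

Fix: Add parentheses around the OR so the AND applies to both alternatives

Corrected query:
SELECT id, author, sold FROM books WHERE (author = 'Le Guin' OR author = 'Austen') AND sold > 19341

Result:
id | author  | sold 
---+---------+------
2  | Austen  | 37930
3  | Le Guin | 49611
5  | Le Guin | 23874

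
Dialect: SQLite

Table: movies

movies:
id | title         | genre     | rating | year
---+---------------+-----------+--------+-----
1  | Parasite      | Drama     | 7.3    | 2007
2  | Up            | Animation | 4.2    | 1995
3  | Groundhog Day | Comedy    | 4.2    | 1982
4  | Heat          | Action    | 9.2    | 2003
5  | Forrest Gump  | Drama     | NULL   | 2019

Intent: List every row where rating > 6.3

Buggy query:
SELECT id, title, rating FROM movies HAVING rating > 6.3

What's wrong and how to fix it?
Bug: This is a non-aggregate query (no GROUP BY, no aggregates), so in SQLite the HAVING clause is invalid here; a row-level condition belongs in WHERE

Fix: Use WHERE for row-level filtering

Corrected query:
SELECT id, title, rating FROM movies WHERE rating > 6.3

Result:
id | title    | rating
---+----------+-------
1  | Parasite | 7.3   
4  | Heat     | 9.2   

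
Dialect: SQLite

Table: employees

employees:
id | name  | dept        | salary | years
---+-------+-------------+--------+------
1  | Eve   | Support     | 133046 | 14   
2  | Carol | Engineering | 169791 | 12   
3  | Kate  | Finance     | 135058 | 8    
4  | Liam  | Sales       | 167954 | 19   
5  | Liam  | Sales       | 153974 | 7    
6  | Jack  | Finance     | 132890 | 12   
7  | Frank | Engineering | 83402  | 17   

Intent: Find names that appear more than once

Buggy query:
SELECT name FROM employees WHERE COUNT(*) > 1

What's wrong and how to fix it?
Bug: COUNT(*) is an aggregate and cannot be used in WHERE

Fix: Group first, then use HAVING for the count condition

Corrected query:
SELECT name FROM employees GROUP BY name HAVING COUNT(*) > 1

Result:
name
----
Liam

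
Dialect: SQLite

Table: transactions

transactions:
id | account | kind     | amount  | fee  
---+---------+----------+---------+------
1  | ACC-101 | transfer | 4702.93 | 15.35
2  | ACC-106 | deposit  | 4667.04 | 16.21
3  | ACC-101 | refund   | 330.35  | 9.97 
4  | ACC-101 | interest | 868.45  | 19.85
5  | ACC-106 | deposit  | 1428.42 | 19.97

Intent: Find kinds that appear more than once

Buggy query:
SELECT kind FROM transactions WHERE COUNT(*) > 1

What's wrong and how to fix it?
Bug: COUNT(*) is an aggregate and cannot be used in WHERE

Fix: Group first, then use HAVING for the count condition

Corrected query:
SELECT kind FROM transactions GROUP BY kind HAVING COUNT(*) > 1

Result:
kind   
-------
deposit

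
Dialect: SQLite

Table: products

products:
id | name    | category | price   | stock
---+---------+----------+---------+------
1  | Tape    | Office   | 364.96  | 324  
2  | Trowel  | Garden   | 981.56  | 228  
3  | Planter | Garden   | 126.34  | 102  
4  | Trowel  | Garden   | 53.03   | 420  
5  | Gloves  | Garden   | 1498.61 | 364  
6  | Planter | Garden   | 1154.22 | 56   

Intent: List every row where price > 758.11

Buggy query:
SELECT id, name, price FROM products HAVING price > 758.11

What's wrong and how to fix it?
Bug: HAVING filters the output of aggregation, but this query has no GROUP BY and no aggregate functions, so SQLite rejects it (HAVING clause on a non-aggregate query); the condition here is per row

Fix: Use WHERE for row-level filtering

Corrected query:
SELECT id, name, price FROM products WHERE price > 758.11

Result:
id | name    | price  
---+---------+--------
2  | Trowel  | 981.56 
5  | Gloves  | 1498.61
6  | Planter | 1154.22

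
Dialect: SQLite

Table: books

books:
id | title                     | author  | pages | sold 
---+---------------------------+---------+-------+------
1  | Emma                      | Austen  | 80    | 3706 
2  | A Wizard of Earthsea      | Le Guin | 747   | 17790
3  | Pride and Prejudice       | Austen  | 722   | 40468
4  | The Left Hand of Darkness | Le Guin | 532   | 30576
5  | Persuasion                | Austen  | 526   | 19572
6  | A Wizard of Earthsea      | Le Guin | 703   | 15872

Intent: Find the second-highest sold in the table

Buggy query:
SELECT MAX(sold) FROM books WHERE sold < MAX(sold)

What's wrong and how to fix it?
Bug: MAX(sold) on the right of the comparison is an aggregate-in-WHERE error

Fix: Put the inner MAX in a scalar subquery

Corrected query:
SELECT MAX(sold) FROM books WHERE sold < (SELECT MAX(sold) FROM books)

Result:
MAX(sold)
---------
30576    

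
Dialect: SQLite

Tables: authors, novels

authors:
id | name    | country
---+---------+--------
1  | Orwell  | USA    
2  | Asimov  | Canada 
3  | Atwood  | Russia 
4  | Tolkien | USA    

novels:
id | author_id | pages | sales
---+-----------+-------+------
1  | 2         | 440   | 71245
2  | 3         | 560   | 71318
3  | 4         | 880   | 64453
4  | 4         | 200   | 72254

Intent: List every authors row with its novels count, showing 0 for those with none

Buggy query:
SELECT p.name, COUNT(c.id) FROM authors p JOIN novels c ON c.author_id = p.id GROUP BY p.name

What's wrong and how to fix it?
Bug: INNER JOIN drops authors rows that have no matching novels rows

Fix: Switch to LEFT JOIN to retain unmatched parent rows

Corrected query:
SELECT p.name, COUNT(c.id) FROM authors p LEFT JOIN novels c ON c.author_id = p.id GROUP BY p.name

Result:
name    | COUNT(c.id)
--------+------------
Asimov  | 1          
Atwood  | 1          
Orwell  | 0          
Tolkien | 2          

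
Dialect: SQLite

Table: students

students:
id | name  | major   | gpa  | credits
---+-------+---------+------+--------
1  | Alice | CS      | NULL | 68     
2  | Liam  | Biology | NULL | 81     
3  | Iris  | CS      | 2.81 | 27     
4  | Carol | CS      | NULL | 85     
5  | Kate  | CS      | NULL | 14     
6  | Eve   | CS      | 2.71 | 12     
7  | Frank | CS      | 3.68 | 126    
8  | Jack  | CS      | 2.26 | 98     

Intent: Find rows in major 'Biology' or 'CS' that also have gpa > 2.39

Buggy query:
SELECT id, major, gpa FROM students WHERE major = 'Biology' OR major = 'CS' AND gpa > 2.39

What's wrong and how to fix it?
Bug: Without parentheses, AND is evaluated before OR, so the gpa filter only applies to the 'CS' branch

Fix: Group the OR with parentheses (or use IN), then AND the threshold

Corrected query:
SELECT id, major, gpa FROM students WHERE (major = 'Biology' OR major = 'CS') AND gpa > 2.39

Result:
id | major | gpa 
---+-------+-----
3  | CS    | 2.81
6  | CS    | 2.71
7  | CS    | 3.68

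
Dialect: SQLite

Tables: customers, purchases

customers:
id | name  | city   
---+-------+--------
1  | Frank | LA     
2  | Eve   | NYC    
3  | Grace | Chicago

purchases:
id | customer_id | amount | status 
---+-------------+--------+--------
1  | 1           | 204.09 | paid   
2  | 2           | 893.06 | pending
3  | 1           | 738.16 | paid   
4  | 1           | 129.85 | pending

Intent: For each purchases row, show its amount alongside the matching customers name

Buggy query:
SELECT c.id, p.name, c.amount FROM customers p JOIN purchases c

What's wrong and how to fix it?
Bug: JOIN with no ON clause produces a cartesian product; every purchases row pairs with every customers row

Fix: Add ON c.customer_id = p.id to the JOIN

Corrected query:
SELECT c.id, p.name, c.amount FROM customers p JOIN purchases c ON c.customer_id = p.id

Result:
id | name  | amount
---+-------+-------
1  | Frank | 204.09
2  | Eve   | 893.06
3  | Frank | 738.16
4  | Frank | 129.85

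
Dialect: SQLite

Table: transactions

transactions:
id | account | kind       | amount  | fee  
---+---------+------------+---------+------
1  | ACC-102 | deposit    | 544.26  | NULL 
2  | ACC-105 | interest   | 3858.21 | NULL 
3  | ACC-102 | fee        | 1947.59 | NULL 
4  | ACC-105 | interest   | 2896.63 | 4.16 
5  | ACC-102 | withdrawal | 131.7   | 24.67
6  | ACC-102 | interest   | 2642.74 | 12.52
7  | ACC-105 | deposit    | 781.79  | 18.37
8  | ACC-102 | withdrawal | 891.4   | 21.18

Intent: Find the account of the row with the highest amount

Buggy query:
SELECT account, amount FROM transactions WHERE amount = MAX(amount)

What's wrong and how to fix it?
Bug: MAX(amount) is an aggregate and cannot be used directly in WHERE

Fix: Use a subquery: WHERE amount = (SELECT MAX(amount) FROM transactions)

Corrected query:
SELECT account, amount FROM transactions WHERE amount = (SELECT MAX(amount) FROM transactions)

Result:
account | amount 
--------+--------
ACC-105 | 3858.21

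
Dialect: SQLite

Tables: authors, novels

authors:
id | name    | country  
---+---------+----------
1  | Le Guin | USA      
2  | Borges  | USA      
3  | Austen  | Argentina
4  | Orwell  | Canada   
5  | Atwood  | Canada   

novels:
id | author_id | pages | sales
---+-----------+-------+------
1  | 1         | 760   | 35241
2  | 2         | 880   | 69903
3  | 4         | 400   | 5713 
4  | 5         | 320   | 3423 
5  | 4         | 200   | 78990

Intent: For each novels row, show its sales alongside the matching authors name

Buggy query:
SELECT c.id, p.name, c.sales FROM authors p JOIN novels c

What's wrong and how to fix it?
Bug: JOIN with no ON clause produces a cartesian product; every novels row pairs with every authors row

Fix: Add ON c.author_id = p.id to the JOIN

Corrected query:
SELECT c.id, p.name, c.sales FROM authors p JOIN novels c ON c.author_id = p.id

Result:
id | name    | sales
---+---------+------
1  | Le Guin | 35241
2  | Borges  | 69903
3  | Orwell  | 5713 
4  | Atwood  | 3423 
5  | Orwell  | 78990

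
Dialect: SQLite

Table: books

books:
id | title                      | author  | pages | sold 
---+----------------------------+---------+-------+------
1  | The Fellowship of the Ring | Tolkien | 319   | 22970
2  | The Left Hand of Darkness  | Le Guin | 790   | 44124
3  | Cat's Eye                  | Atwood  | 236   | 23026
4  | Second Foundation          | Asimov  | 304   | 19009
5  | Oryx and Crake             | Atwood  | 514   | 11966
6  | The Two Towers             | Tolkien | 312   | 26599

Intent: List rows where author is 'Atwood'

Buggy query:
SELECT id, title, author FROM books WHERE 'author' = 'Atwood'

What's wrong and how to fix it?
Bug: Single quotes denote string literals in SQL; the column name is being compared as a constant string

Fix: Remove the quotes around the column name (or use double quotes for an identifier)

Corrected query:
SELECT id, title, author FROM books WHERE author = 'Atwood'

Result:
id | title          | author
---+----------------+-------
3  | Cat's Eye      | Atwood
5  | Oryx and Crake | Atwood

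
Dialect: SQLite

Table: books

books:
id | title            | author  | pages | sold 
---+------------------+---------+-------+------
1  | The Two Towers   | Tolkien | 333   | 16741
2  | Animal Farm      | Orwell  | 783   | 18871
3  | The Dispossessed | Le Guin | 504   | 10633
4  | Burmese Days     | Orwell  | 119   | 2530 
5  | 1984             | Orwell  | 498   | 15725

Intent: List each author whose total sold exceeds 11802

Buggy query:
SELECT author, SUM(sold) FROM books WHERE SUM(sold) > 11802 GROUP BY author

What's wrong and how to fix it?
Bug: WHERE runs before GROUP BY, so aggregates aren't available there

Fix: Move the aggregate condition to a HAVING clause

Corrected query:
SELECT author, SUM(sold) FROM books GROUP BY author HAVING SUM(sold) > 11802

Result:
author  | SUM(sold)
--------+----------
Orwell  | 37126    
Tolkien | 16741    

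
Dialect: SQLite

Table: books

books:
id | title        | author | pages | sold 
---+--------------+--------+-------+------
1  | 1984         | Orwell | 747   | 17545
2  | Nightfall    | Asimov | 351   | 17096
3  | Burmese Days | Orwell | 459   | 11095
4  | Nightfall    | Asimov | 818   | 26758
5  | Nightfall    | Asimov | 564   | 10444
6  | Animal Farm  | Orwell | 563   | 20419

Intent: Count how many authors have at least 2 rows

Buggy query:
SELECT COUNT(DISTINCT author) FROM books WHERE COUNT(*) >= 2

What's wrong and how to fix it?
Bug: COUNT(*) cannot appear in WHERE; the per-group count doesn't exist yet

Fix: Group first with HAVING COUNT(*) >= 2, then COUNT the resulting groups

Corrected query:
SELECT COUNT(*) FROM (SELECT author FROM books GROUP BY author HAVING COUNT(*) >= 2)

Result:
COUNT(*)
--------
2       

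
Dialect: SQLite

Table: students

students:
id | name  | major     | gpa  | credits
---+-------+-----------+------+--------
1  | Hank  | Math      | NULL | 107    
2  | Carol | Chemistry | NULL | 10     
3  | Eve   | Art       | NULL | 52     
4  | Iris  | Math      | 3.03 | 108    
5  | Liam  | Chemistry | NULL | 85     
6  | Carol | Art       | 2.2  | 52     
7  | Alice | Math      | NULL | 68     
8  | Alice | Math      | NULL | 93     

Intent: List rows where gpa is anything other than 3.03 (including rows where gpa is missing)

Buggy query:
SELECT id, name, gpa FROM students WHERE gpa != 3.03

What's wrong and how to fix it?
Bug: 'gpa != 3.03' is unknown when gpa is NULL, so NULL rows are silently excluded

Fix: Add an explicit OR gpa IS NULL to include the missing-value rows

Corrected query:
SELECT id, name, gpa FROM students WHERE gpa != 3.03 OR gpa IS NULL

Result:
id | name  | gpa 
---+-------+-----
1  | Hank  | NULL
2  | Carol | NULL
3  | Eve   | NULL
5  | Liam  | NULL
6  | Carol | 2.2 
7  | Alice | NULL
8  | Alice | NULL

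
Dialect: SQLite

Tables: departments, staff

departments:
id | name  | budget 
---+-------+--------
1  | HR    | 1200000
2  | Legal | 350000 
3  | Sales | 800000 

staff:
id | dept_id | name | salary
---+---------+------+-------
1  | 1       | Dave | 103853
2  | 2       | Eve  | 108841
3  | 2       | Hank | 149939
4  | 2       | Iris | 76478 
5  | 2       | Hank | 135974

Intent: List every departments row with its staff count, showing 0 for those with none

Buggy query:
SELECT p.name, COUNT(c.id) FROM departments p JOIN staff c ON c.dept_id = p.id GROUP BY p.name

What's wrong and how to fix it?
Bug: An inner join excludes parents with zero children

Fix: Switch to LEFT JOIN to retain unmatched parent rows

Corrected query:
SELECT p.name, COUNT(c.id) FROM departments p LEFT JOIN staff c ON c.dept_id = p.id GROUP BY p.name

Result:
name  | COUNT(c.id)
------+------------
HR    | 1          
Legal | 4          
Sales | 0          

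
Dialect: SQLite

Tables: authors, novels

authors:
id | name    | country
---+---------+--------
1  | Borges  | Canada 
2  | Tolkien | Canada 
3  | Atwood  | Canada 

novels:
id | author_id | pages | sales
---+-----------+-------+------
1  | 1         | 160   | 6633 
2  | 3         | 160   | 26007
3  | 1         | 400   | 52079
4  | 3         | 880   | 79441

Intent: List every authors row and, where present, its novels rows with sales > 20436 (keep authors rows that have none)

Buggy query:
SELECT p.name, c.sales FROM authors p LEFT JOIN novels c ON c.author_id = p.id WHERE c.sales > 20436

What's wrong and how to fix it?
Bug: Filtering c.sales in WHERE discards the NULL rows produced by LEFT JOIN, turning it into an inner join

Fix: Put 'c.sales > 20436' in the JOIN's ON clause instead of WHERE

Corrected query:
SELECT p.name, c.sales FROM authors p LEFT JOIN novels c ON c.author_id = p.id AND c.sales > 20436

Result:
name    | sales
--------+------
Borges  | 52079
Tolkien | NULL 
Atwood  | 26007
Atwood  | 79441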